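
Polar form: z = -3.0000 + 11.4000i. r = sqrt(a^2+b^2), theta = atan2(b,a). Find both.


r = sqrt(9+129.96) = sqrt(138.96) = 11.7881
theta = atan2(11.4, -3) = 104.7436 degrees

r = 11.7881, theta = 104.7436 degrees


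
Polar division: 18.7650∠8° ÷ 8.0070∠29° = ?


r = 18.7650 / 8.0070 = 2.3436
theta = 8° - 29° = -21° = 339° (mod 360)

2.3436 cis(339°)


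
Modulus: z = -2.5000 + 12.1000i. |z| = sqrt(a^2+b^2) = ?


|z| = sqrt((-2.5)^2 + 12.1^2) = sqrt(6.25 + 146.41) = sqrt(152.66) = 12.3556

|z| = 12.3556


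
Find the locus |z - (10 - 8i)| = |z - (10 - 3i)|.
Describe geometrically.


Equal distances means the locus is the perpendicular bisector of z1 and z2.
Midpoint = ((10+10)/2, (-8+(-3))/2) = (10.0000, -5.5000)

Perpendicular bisector through (10.0000, -5.5000)


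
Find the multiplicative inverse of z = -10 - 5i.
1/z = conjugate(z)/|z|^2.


|z|^2 = 100+25 = 125
1/z = (-10 + 5i)/125

1/z = -0.0800 + 0.0400i


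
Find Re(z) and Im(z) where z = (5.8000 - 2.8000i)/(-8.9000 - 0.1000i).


Multiply by conjugate: (5.8000 - 2.8000i)(-8.9000 + 0.1000i) / ((-8.9)^2 + (-0.1)^2)
Numerator real = 5.8*(-8.9) - (2.8)*(-0.1) = -51.34
Numerator imag = -2.8*(-8.9) - 5.8*(-0.1) = 25.5
Denominator = 79.22
Re(z) = -51.34/79.22 = -0.6481
Im(z) = 25.5/79.22 = 0.3219

Re(z) = -0.6481, Im(z) = 0.3219


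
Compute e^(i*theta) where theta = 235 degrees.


cos(235°) = -0.5736
sin(235°) = -0.8192

e^(i*235°) = -0.5736 - 0.8192i


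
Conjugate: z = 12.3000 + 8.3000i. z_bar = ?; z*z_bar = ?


z_bar = 12.3000 - 8.3000i
z*z_bar = 12.3^2 + 8.3^2 = 151.29 + 68.89 = 220.18

z_bar = 12.3000 - 8.3000i, z*z_bar = 220.18


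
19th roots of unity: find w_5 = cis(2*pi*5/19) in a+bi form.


Angle = 360*5/19 = 94.7368°
a = cos(94.7368°) = -0.0826
b = sin(94.7368°) = 0.9966

-0.0826 + 0.9966i


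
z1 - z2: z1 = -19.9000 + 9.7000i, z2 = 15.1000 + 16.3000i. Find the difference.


Real: -19.9 - 15.1 = -35
Imag: 9.7 - 16.3 = -6.6

-35.0000 - 6.6000i


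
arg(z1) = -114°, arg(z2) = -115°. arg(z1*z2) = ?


arg(z1*z2) = -114° - 115° = -229°
Normalized to (-180°, 180°]: 131°

131°


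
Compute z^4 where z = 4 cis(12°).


r^4 = 4^4 = 256
n*theta = 4*12° = 48° = 48° (mod 360)
a = 256*cos(48°) = 171.2974
b = 256*sin(48°) = 190.2451

256 cis(48°) = 171.2974 + 190.2451i


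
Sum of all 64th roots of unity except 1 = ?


With w = e^(2*pi*i/64), all 64 of the 64th roots of unity w^0 = 1, w, ..., w^(63) sum to 0: 1 + w + ... + w^(63) = (1 - w^64)/(1 - w) = 0 since w^64 = 1, w ≠ 1.
Removing the root 1: w + w^2 + ... + w^(63) = 0 - 1 = -1

Sum = -1


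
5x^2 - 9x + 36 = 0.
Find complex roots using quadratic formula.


disc = (-9)^2 - 4*5*36 = 81 - 720 = -639
sqrt(|disc|) = sqrt(639) = 25.2784
Real part = 9/(2*5) = 0.9000
Imag part = 25.2784/(2*5) = 2.5278

0.9000 ± 2.5278i


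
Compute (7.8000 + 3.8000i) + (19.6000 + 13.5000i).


Real: 7.8 + 19.6 = 27.4
Imag: 3.8 + 13.5 = 17.3

27.4000 + 17.3000i


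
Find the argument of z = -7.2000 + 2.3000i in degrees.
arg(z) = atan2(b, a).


Re = -7.2, Im = 2.3
arg = atan2(2.3, -7.2) = 162.2842 degrees

arg(z) = 162.2842 degrees


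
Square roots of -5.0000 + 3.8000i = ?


|z| = sqrt(25+14.44) = 6.2801
sqrt((|z|+a)/2) = sqrt((6.2801+(-5))/2) = sqrt(0.6401) = 0.8000
sqrt((|z|-a)/2) = sqrt((6.2801-(-5))/2) = sqrt(5.6401) = 2.3749

±(0.8000 + 2.3749i) i.e. 0.8000 + 2.3749i and -0.8000 - 2.3749i


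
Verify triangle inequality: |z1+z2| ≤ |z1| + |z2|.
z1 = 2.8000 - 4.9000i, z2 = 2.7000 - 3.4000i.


|z1| = sqrt(2.8^2 + (-4.9)^2) = sqrt(31.85) = 5.6436
|z2| = sqrt(2.7^2 + (-3.4)^2) = sqrt(18.85) = 4.3417
z1+z2 = 5.5000 - 8.3000i
|z1+z2| = sqrt(99.14) = 9.9569
|z1|+|z2| = 5.6436 + 4.3417 = 9.9853

|z1+z2| = 9.9569 ≤ |z1|+|z2| = 9.9853 (verified)


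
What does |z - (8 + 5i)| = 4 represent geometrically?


|z - z0| = r is a circle with center z0 and radius r.
Center = (8, 5), radius = 4

Circle with center (8, 5) and radius 4


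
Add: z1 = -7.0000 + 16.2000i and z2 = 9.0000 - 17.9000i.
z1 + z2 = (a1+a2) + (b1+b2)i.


Real: -7 + 9 = 2
Imag: 16.2 - 17.9 = -1.7

2.0000 - 1.7000i


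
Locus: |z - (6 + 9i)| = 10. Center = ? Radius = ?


|z - z0| = r is a circle with center z0 and radius r.
Center = (6, 9), radius = 10

Circle with center (6, 9) and radius 10


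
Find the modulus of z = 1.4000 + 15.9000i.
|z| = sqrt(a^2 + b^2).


|z| = sqrt(1.4^2 + 15.9^2) = sqrt(1.96 + 252.81) = sqrt(254.77) = 15.9615

|z| = 15.9615


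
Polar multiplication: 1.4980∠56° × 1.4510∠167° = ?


r = 1.4980 * 1.4510 = 2.1736
theta = 56° + 167° = 223° = 223° (mod 360)

2.1736 cis(223°)


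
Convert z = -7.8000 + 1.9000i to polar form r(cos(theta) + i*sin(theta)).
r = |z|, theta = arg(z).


r = sqrt(60.84+3.61) = sqrt(64.45) = 8.0281
theta = atan2(1.9, -7.8) = 166.3100 degrees

r = 8.0281, theta = 166.3100 degrees


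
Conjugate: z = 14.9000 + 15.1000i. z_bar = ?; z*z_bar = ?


z_bar = 14.9000 - 15.1000i
z*z_bar = 14.9^2 + 15.1^2 = 222.01 + 228.01 = 450.02

z_bar = 14.9000 - 15.1000i, z*z_bar = 450.02


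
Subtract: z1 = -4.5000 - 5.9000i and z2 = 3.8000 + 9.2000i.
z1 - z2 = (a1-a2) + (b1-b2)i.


Real: -4.5 - 3.8 = -8.3
Imag: -5.9 - 9.2 = -15.1

-8.3000 - 15.1000i


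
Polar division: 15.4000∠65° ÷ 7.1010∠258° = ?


r = 15.4000 / 7.1010 = 2.1687
theta = 65° - 258° = -193° = 167° (mod 360)

2.1687 cis(167°)


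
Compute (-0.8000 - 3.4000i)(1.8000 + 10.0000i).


Real = -0.8*1.8 - (-3.4)*10 = -1.44 - (-34) = 32.56
Imag = -0.8*10 + 1.8*(-3.4) = -8 - (6.12) = -14.12

32.5600 - 14.1200i


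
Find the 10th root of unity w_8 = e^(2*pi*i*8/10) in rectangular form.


Angle = 360*8/10 = 288°
a = cos(288°) = 0.3090
b = sin(288°) = -0.9511

0.3090 - 0.9511i


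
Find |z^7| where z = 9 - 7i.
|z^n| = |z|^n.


|z| = sqrt(81+49) = sqrt(130) = 11.4018
|z^7| = |z|^7 = (sqrt(130))^7 = 130^3 * sqrt(130) = 2197000*sqrt(130)

|z^7| = 2197000*sqrt(130) ≈ 25049654.0894


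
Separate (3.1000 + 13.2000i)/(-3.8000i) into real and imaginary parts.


Multiply by conjugate: (3.1000 + 13.2000i)(3.8000i) / (0^2 + (-3.8)^2)
Numerator real = 3.1*0 + 13.2*(-3.8) = -50.16
Numerator imag = 13.2*0 - 3.1*(-3.8) = 11.78
Denominator = 14.44
Re(z) = -50.16/14.44 = -3.4737
Im(z) = 11.78/14.44 = 0.8158

Re(z) = -3.4737, Im(z) = 0.8158


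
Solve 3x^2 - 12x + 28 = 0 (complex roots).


disc = (-12)^2 - 4*3*28 = 144 - 336 = -192
sqrt(|disc|) = sqrt(192) = 13.8564
Real part = 12/(2*3) = 2.0000
Imag part = 13.8564/(2*3) = 2.3094

2.0000 ± 2.3094i


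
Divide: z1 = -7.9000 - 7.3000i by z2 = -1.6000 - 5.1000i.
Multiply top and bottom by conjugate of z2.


Conjugate of z2 = -1.6000 + 5.1000i
Numerator: (-7.9000 - 7.3000i)(-1.6000 + 5.1000i) = 49.8700 - 28.6100i
Denominator: (-1.6)^2 + (-5.1)^2 = 28.57
Result = (49.8700 - 28.6100i)/28.57

1.7455 - 1.0014i


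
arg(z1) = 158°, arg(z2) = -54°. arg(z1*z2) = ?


arg(z1*z2) = 158° - 54° = 104°
Normalized to (-180°, 180°]: 104°

104°


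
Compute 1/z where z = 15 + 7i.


|z|^2 = 225+49 = 274
1/z = (15 - 7i)/274

1/z = 0.0547 - 0.0255i


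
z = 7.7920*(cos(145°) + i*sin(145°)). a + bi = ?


a = 7.7920*cos(145°) = 7.7920*(-0.81915) = -6.3828
b = 7.7920*sin(145°) = 7.7920*0.57358 = 4.4693

-6.3828 + 4.4693i


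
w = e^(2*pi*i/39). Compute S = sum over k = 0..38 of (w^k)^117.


The roots are w_k = w^k with w = e^(2*pi*i/39), and (w^k)^117 = (w^117)^k.
So S = 1 + u + u^2 + ... + u^(38) with u = w^117.
117 = 3*39 + 0, so 117 is a multiple of 39 and u = (w^39)^3 = 1.
Every one of the 39 terms equals 1: S = 39

S = 39


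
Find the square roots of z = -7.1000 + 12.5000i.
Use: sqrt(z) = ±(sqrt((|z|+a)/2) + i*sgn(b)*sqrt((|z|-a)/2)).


|z| = sqrt(50.41+156.25) = 14.3757
sqrt((|z|+a)/2) = sqrt((14.3757+(-7.1))/2) = sqrt(3.6378) = 1.9073
sqrt((|z|-a)/2) = sqrt((14.3757-(-7.1))/2) = sqrt(10.7378) = 3.2769

±(1.9073 + 3.2769i) i.e. 1.9073 + 3.2769i and -1.9073 - 3.2769i


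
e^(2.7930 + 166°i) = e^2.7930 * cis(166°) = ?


e^2.7930 = 16.3299
cos(166°) = -0.9703
sin(166°) = 0.241922
Real = 16.3299*(-0.9703) = -15.8449
Imag = 16.3299*0.241922 = 3.9506

-15.8449 + 3.9506i


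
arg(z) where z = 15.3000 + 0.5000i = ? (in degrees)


Re = 15.3, Im = 0.5
arg = atan2(0.5, 15.3) = 1.8717 degrees

arg(z) = 1.8717 degrees


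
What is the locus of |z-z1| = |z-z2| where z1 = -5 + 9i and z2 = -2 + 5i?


Equal distances means the locus is the perpendicular bisector of z1 and z2.
Midpoint = ((-5+(-2))/2, (9+5)/2) = (-3.5000, 7.0000)

Perpendicular bisector through (-3.5000, 7.0000)


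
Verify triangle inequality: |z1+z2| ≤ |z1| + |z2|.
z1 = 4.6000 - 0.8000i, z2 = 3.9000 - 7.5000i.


|z1| = sqrt(4.6^2 + (-0.8)^2) = sqrt(21.8) = 4.6690
|z2| = sqrt(3.9^2 + (-7.5)^2) = sqrt(71.46) = 8.4534
z1+z2 = 8.5000 - 8.3000i
|z1+z2| = sqrt(141.14) = 11.8802
|z1|+|z2| = 4.6690 + 8.4534 = 13.1224

|z1+z2| = 11.8802 ≤ |z1|+|z2| = 13.1224 (verified)


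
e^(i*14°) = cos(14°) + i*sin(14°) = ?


cos(14°) = 0.9703
sin(14°) = 0.2419

e^(i*14°) = 0.9703 + 0.2419i


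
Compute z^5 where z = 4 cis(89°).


r^5 = 4^5 = 1024
n*theta = 5*89° = 445° = 85° (mod 360)
a = 1024*cos(85°) = 89.2475
b = 1024*sin(85°) = 1020.1034

1024 cis(85°) = 89.2475 + 1020.1034i


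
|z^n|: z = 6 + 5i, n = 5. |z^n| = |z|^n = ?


|z| = sqrt(36+25) = sqrt(61) = 7.8102
|z^5| = |z|^5 = (sqrt(61))^5 = 61^2 * sqrt(61) = 3721*sqrt(61)

|z^5| = 3721*sqrt(61) ≈ 29061.9390


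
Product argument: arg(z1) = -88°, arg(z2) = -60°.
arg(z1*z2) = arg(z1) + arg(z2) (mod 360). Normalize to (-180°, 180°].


arg(z1*z2) = -88° - 60° = -148°
Normalized to (-180°, 180°]: -148°

-148°


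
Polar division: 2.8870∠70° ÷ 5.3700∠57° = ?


r = 2.8870 / 5.3700 = 0.5376
theta = 70° - 57° = 13° = 13° (mod 360)

0.5376 cis(13°)


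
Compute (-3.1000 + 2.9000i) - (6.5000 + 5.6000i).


Real: -3.1 - 6.5 = -9.6
Imag: 2.9 - 5.6 = -2.7

-9.6000 - 2.7000i


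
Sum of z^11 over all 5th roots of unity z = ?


The roots are w_k = w^k with w = e^(2*pi*i/5), and (w^k)^11 = (w^11)^k.
So S = 1 + u + u^2 + ... + u^(4) with u = w^11.
11 = 2*5 + 1, so 11 is not a multiple of 5: u = (w^5)^2 * w^1 = w^1 ≠ 1 (w is a primitive 5th root), while u^5 = (w^5)^11 = 1.
Geometric series: S = (1 - u^5)/(1 - u) = (1 - 1)/(1 - u) = 0

S = 0


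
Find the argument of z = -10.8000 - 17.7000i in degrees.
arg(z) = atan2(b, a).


Re = -10.8, Im = -17.7
arg = atan2(-17.7, -10.8) = -121.3903 degrees

arg(z) = -121.3903 degrees


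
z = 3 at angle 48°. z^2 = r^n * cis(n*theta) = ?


r^2 = 3^2 = 9
n*theta = 2*48° = 96° = 96° (mod 360)
a = 9*cos(96°) = -0.9408
b = 9*sin(96°) = 8.9507

9 cis(96°) = -0.9408 + 8.9507i


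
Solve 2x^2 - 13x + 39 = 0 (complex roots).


disc = (-13)^2 - 4*2*39 = 169 - 312 = -143
sqrt(|disc|) = sqrt(143) = 11.9583
Real part = 13/(2*2) = 3.2500
Imag part = 11.9583/(2*2) = 2.9896

3.2500 ± 2.9896i


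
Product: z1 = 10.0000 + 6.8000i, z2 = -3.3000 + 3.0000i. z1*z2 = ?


Real = 10*(-3.3) - 6.8*3 = -33 - 20.4 = -53.4
Imag = 10*3 - (3.3)*6.8 = 30 - (22.44) = 7.56

-53.4000 + 7.5600i


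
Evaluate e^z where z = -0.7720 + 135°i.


e^-0.7720 = 0.46209
cos(135°) = -0.7071
sin(135°) = 0.7071
Real = 0.46209*(-0.7071) = -0.3267
Imag = 0.46209*0.7071 = 0.3267

-0.3267 + 0.3267i


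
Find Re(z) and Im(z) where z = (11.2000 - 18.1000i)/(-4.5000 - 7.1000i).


Multiply by conjugate: (11.2000 - 18.1000i)(-4.5000 + 7.1000i) / ((-4.5)^2 + (-7.1)^2)
Numerator real = 11.2*(-4.5) - (18.1)*(-7.1) = 78.11
Numerator imag = -18.1*(-4.5) - 11.2*(-7.1) = 160.97
Denominator = 70.66
Re(z) = 78.11/70.66 = 1.1054
Im(z) = 160.97/70.66 = 2.2781

Re(z) = 1.1054, Im(z) = 2.2781


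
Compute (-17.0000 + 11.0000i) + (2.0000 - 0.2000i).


Real: -17 + 2 = -15
Imag: 11 - 0.2 = 10.8

-15.0000 + 10.8000i


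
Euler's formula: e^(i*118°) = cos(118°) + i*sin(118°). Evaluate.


cos(118°) = -0.4695
sin(118°) = 0.8829

e^(i*118°) = -0.4695 + 0.8829i


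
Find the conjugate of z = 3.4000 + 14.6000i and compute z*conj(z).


z_bar = 3.4000 - 14.6000i
z*z_bar = 3.4^2 + 14.6^2 = 11.56 + 213.16 = 224.72

z_bar = 3.4000 - 14.6000i, z*z_bar = 224.72


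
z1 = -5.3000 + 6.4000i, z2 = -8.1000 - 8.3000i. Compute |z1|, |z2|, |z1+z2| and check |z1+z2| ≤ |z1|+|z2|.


|z1| = sqrt((-5.3)^2 + 6.4^2) = sqrt(69.05) = 8.3096
|z2| = sqrt((-8.1)^2 + (-8.3)^2) = sqrt(134.5) = 11.5974
z1+z2 = -13.4000 - 1.9000i
|z1+z2| = sqrt(183.17) = 13.5340
|z1|+|z2| = 8.3096 + 11.5974 = 19.9070

|z1+z2| = 13.5340 ≤ |z1|+|z2| = 19.9070 (verified)


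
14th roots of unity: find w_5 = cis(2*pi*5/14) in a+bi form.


Angle = 360*5/14 = 128.5714°
a = cos(128.5714°) = -0.6235
b = sin(128.5714°) = 0.7818

-0.6235 + 0.7818i


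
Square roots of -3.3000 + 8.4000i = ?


|z| = sqrt(10.89+70.56) = 9.0250
sqrt((|z|+a)/2) = sqrt((9.0250+(-3.3))/2) = sqrt(2.8625) = 1.6919
sqrt((|z|-a)/2) = sqrt((9.0250-(-3.3))/2) = sqrt(6.1625) = 2.4824

±(1.6919 + 2.4824i) i.e. 1.6919 + 2.4824i and -1.6919 - 2.4824i


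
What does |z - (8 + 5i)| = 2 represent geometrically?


|z - z0| = r is a circle with center z0 and radius r.
Center = (8, 5), radius = 2

Circle with center (8, 5) and radius 2


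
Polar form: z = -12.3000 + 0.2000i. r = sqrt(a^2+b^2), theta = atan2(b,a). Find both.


r = sqrt(151.29+0.04) = sqrt(151.33) = 12.3016
theta = atan2(0.2, -12.3) = 179.0684 degrees

r = 12.3016, theta = 179.0684 degrees


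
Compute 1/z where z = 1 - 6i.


|z|^2 = 1+36 = 37
1/z = (1 + 6i)/37

1/z = 0.0270 + 0.1622i


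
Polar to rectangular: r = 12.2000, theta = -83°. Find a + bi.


a = 12.2000*cos(-83°) = 12.2000*0.12187 = 1.4868
b = 12.2000*sin(-83°) = 12.2000*(-0.99255) = -12.1091

1.4868 - 12.1091i


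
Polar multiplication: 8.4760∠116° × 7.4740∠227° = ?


r = 8.4760 * 7.4740 = 63.3496
theta = 116° + 227° = 343° = 343° (mod 360)

63.3496 cis(343°)


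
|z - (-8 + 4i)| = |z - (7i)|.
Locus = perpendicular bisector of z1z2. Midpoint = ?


Equal distances means the locus is the perpendicular bisector of z1 and z2.
Midpoint = ((-8+0)/2, (4+7)/2) = (-4.0000, 5.5000)

Perpendicular bisector through (-4.0000, 5.5000)


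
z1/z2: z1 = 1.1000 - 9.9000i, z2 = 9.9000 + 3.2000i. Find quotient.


Conjugate of z2 = 9.9000 - 3.2000i
Numerator: (1.1000 - 9.9000i)(9.9000 - 3.2000i) = -20.7900 - 101.5300i
Denominator: 9.9^2 + 3.2^2 = 108.25
Result = (-20.7900 - 101.5300i)/108.25

-0.1921 - 0.9379i


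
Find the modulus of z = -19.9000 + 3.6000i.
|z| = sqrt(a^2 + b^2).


|z| = sqrt((-19.9)^2 + 3.6^2) = sqrt(396.01 + 12.96) = sqrt(408.97) = 20.2230

|z| = 20.2230


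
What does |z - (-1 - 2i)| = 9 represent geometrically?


|z - z0| = r is a circle with center z0 and radius r.
Center = (-1, -2), radius = 9

Circle with center (-1, -2) and radius 9


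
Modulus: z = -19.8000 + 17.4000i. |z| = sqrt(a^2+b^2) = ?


|z| = sqrt((-19.8)^2 + 17.4^2) = sqrt(392.04 + 302.76) = sqrt(694.8) = 26.3591

|z| = 26.3591


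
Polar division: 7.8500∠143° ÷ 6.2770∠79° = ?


r = 7.8500 / 6.2770 = 1.2506
theta = 143° - 79° = 64° = 64° (mod 360)

1.2506 cis(64°)


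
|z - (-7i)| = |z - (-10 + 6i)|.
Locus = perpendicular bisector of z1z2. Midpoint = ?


Equal distances means the locus is the perpendicular bisector of z1 and z2.
Midpoint = ((0+(-10))/2, (-7+6)/2) = (-5.0000, -0.5000)

Perpendicular bisector through (-5.0000, -0.5000)


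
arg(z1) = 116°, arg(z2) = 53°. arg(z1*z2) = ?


arg(z1*z2) = 116° + 53° = 169°
Normalized to (-180°, 180°]: 169°

169°


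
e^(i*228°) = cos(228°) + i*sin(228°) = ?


cos(228°) = -0.6691
sin(228°) = -0.7431

e^(i*228°) = -0.6691 - 0.7431i


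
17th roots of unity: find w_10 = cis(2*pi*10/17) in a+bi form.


Angle = 360*10/17 = 211.7647°
a = cos(211.7647°) = -0.8502
b = sin(211.7647°) = -0.5264

-0.8502 - 0.5264i


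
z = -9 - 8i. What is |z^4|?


|z| = sqrt(81+64) = sqrt(145) = 12.0416
|z^4| = |z|^4 = (sqrt(145))^4 = 145^2 = 21025

|z^4| = 21025


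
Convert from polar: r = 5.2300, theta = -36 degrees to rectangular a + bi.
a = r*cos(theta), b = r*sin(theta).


a = 5.2300*cos(-36°) = 5.2300*0.80902 = 4.2312
b = 5.2300*sin(-36°) = 5.2300*(-0.58779) = -3.0741

4.2312 - 3.0741i


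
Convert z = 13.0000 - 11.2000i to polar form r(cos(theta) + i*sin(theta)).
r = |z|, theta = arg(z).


r = sqrt(169+125.44) = sqrt(294.44) = 17.1593
theta = atan2(-11.2, 13) = -40.7462 degrees

r = 17.1593, theta = -40.7462 degrees


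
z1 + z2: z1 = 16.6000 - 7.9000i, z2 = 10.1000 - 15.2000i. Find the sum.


Real: 16.6 + 10.1 = 26.7
Imag: -7.9 - 15.2 = -23.1

26.7000 - 23.1000i


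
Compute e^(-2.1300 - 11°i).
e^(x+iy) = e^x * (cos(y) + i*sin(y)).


e^-2.1300 = 0.11884
cos(-11°) = 0.9816
sin(-11°) = -0.1908
Real = 0.11884*0.9816 = 0.1167
Imag = 0.11884*(-0.1908) = -0.0227

0.1167 - 0.0227i


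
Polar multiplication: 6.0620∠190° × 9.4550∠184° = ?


r = 6.0620 * 9.4550 = 57.3162
theta = 190° + 184° = 374° = 14° (mod 360)

57.3162 cis(14°)


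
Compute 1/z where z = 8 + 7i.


|z|^2 = 64+49 = 113
1/z = (8 - 7i)/113

1/z = 0.0708 - 0.0619i


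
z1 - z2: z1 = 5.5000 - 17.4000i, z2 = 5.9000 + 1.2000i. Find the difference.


Real: 5.5 - 5.9 = -0.4
Imag: -17.4 - 1.2 = -18.6

-0.4000 - 18.6000i


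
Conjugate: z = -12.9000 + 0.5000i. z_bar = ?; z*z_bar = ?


z_bar = -12.9000 - 0.5000i
z*z_bar = (-12.9)^2 + 0.5^2 = 166.41 + 0.25 = 166.66

z_bar = -12.9000 - 0.5000i, z*z_bar = 166.66


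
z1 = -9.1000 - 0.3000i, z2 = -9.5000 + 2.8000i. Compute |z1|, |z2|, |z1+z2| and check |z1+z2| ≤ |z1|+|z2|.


|z1| = sqrt((-9.1)^2 + (-0.3)^2) = sqrt(82.9) = 9.1049
|z2| = sqrt((-9.5)^2 + 2.8^2) = sqrt(98.09) = 9.9040
z1+z2 = -18.6000 + 2.5000i
|z1+z2| = sqrt(352.21) = 18.7673
|z1|+|z2| = 9.1049 + 9.9040 = 19.0089

|z1+z2| = 18.7673 ≤ |z1|+|z2| = 19.0089 (verified)


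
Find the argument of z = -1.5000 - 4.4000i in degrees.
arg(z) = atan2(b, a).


Re = -1.5, Im = -4.4
arg = atan2(-4.4, -1.5) = -108.8247 degrees

arg(z) = -108.8247 degrees


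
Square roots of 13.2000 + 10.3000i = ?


|z| = sqrt(174.24+106.09) = 16.7431
sqrt((|z|+a)/2) = sqrt((16.7431+13.2)/2) = sqrt(14.9715) = 3.8693
sqrt((|z|-a)/2) = sqrt((16.7431-13.2)/2) = sqrt(1.7715) = 1.3310

±(3.8693 + 1.3310i) i.e. 3.8693 + 1.3310i and -3.8693 - 1.3310i


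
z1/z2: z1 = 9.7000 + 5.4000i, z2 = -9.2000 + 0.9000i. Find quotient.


Conjugate of z2 = -9.2000 - 0.9000i
Numerator: (9.7000 + 5.4000i)(-9.2000 - 0.9000i) = -84.3800 - 58.4100i
Denominator: (-9.2)^2 + 0.9^2 = 85.45
Result = (-84.3800 - 58.4100i)/85.45

-0.9875 - 0.6836i


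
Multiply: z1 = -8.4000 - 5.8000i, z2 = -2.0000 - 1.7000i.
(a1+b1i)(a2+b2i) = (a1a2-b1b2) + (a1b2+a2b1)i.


Real = -8.4*(-2) - (-5.8)*(-1.7) = 16.8 - 9.86 = 6.94
Imag = -8.4*(-1.7) - (2)*(-5.8) = 14.28 + 11.6 = 25.88

6.9400 + 25.8800i


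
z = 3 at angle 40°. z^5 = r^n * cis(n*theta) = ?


r^5 = 3^5 = 243
n*theta = 5*40° = 200° = 200° (mod 360)
a = 243*cos(200°) = -228.3453
b = 243*sin(200°) = -83.1109

243 cis(200°) = -228.3453 - 83.1109i


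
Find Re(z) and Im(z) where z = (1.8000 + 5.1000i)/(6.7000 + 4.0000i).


Multiply by conjugate: (1.8000 + 5.1000i)(6.7000 - 4.0000i) / (6.7^2 + 4^2)
Numerator real = 1.8*6.7 + 5.1*4 = 32.46
Numerator imag = 5.1*6.7 - 1.8*4 = 26.97
Denominator = 60.89
Re(z) = 32.46/60.89 = 0.5331
Im(z) = 26.97/60.89 = 0.4429

Re(z) = 0.5331, Im(z) = 0.4429


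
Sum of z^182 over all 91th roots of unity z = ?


The roots are w_k = w^k with w = e^(2*pi*i/91), and (w^k)^182 = (w^182)^k.
So S = 1 + u + u^2 + ... + u^(90) with u = w^182.
182 = 2*91 + 0, so 182 is a multiple of 91 and u = (w^91)^2 = 1.
Every one of the 91 terms equals 1: S = 91

S = 91


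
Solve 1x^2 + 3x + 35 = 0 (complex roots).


disc = 3^2 - 4*1*35 = 9 - 140 = -131
sqrt(|disc|) = sqrt(131) = 11.4455
Real part = -3/(2*1) = -1.5000
Imag part = 11.4455/(2*1) = 5.7228

-1.5000 ± 5.7228i


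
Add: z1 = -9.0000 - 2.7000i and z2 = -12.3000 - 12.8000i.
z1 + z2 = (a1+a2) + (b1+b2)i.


Real: -9 - 12.3 = -21.3
Imag: -2.7 - 12.8 = -15.5

-21.3000 - 15.5000i


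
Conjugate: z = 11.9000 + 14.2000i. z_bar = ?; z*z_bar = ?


z_bar = 11.9000 - 14.2000i
z*z_bar = 11.9^2 + 14.2^2 = 141.61 + 201.64 = 343.25

z_bar = 11.9000 - 14.2000i, z*z_bar = 343.25


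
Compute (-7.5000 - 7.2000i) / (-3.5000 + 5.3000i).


Conjugate of z2 = -3.5000 - 5.3000i
Numerator: (-7.5000 - 7.2000i)(-3.5000 - 5.3000i) = -11.9100 + 64.9500i
Denominator: (-3.5)^2 + 5.3^2 = 40.34
Result = (-11.9100 + 64.9500i)/40.34

-0.2952 + 1.6101i


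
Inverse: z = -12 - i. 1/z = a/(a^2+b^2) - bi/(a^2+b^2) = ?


|z|^2 = 144+1 = 145
1/z = (-12 + 1i)/145

1/z = -0.0828 + 0.0069i


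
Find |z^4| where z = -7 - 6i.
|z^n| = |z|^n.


|z| = sqrt(49+36) = sqrt(85) = 9.2195
|z^4| = |z|^4 = (sqrt(85))^4 = 85^2 = 7225

|z^4| = 7225


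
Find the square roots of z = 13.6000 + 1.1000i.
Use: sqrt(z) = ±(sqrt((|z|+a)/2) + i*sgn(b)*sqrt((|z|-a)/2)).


|z| = sqrt(184.96+1.21) = 13.6444
sqrt((|z|+a)/2) = sqrt((13.6444+13.6)/2) = sqrt(13.6222) = 3.6908
sqrt((|z|-a)/2) = sqrt((13.6444-13.6)/2) = sqrt(0.0222) = 0.1490

±(3.6908 + 0.1490i) i.e. 3.6908 + 0.1490i and -3.6908 - 0.1490i


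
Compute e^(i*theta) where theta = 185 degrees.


cos(185°) = -0.9962
sin(185°) = -0.0872

e^(i*185°) = -0.9962 - 0.0872i


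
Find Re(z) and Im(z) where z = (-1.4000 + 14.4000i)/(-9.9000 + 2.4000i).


Multiply by conjugate: (-1.4000 + 14.4000i)(-9.9000 - 2.4000i) / ((-9.9)^2 + 2.4^2)
Numerator real = -1.4*(-9.9) + 14.4*2.4 = 48.42
Numerator imag = 14.4*(-9.9) - (-1.4)*2.4 = -139.2
Denominator = 103.77
Re(z) = 48.42/103.77 = 0.4666
Im(z) = -139.2/103.77 = -1.3414

Re(z) = 0.4666, Im(z) = -1.3414


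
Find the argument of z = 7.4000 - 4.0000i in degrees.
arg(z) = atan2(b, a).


Re = 7.4, Im = -4
arg = atan2(-4, 7.4) = -28.3930 degrees

arg(z) = -28.3930 degrees


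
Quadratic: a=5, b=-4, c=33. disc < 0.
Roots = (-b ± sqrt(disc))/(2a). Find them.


disc = (-4)^2 - 4*5*33 = 16 - 660 = -644
sqrt(|disc|) = sqrt(644) = 25.3772
Real part = 4/(2*5) = 0.4000
Imag part = 25.3772/(2*5) = 2.5377

0.4000 ± 2.5377i


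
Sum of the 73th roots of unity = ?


The sum of all 73th roots of unity is 0.
Geometric series: (1 - w^73)/(1 - w) = (1-1)/(1-w) = 0 since w^73 = 1, w ≠ 1.
Alternatively: coefficient of z^72 in z^73 - 1 is 0.

0


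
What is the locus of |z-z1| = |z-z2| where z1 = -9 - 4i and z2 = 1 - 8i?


Equal distances means the locus is the perpendicular bisector of z1 and z2.
Midpoint = ((-9+1)/2, (-4+(-8))/2) = (-4.0000, -6.0000)

Perpendicular bisector through (-4.0000, -6.0000)


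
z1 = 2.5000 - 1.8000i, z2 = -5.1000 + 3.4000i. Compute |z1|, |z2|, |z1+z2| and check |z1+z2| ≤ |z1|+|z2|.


|z1| = sqrt(2.5^2 + (-1.8)^2) = sqrt(9.49) = 3.0806
|z2| = sqrt((-5.1)^2 + 3.4^2) = sqrt(37.57) = 6.1294
z1+z2 = -2.6000 + 1.6000i
|z1+z2| = sqrt(9.32) = 3.0529
|z1|+|z2| = 3.0806 + 6.1294 = 9.2100

|z1+z2| = 3.0529 ≤ |z1|+|z2| = 9.2100 (verified)


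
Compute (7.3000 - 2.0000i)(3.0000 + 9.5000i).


Real = 7.3*3 - (-2)*9.5 = 21.9 - (-19) = 40.9
Imag = 7.3*9.5 + 3*(-2) = 69.35 - (6) = 63.35

40.9000 + 63.3500i


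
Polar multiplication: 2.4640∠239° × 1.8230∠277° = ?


r = 2.4640 * 1.8230 = 4.4919
theta = 239° + 277° = 516° = 156° (mod 360)

4.4919 cis(156°)


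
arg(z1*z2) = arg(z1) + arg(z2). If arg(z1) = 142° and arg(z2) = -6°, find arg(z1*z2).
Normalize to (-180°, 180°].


arg(z1*z2) = 142° - 6° = 136°
Normalized to (-180°, 180°]: 136°

136°


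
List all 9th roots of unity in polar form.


The 9th roots of unity are cis(360k/9°) for k=0..8
Angle step = 360/9 = 40°
Primitive root: cis(40°)
Primitive root = 0.7660 + 0.6428i

9 roots at angles: 0°, 40°, 80°, 120°, 160°, 200°, 240°, 280°, 320°


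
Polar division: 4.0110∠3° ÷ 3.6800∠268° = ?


r = 4.0110 / 3.6800 = 1.0899
theta = 3° - 268° = -265° = 95° (mod 360)

1.0899 cis(95°)


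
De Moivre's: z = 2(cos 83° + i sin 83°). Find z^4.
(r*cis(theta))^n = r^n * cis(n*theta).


r^4 = 2^4 = 16
n*theta = 4*83° = 332° = 332° (mod 360)
a = 16*cos(332°) = 14.1272
b = 16*sin(332°) = -7.5115

16 cis(332°) = 14.1272 - 7.5115i


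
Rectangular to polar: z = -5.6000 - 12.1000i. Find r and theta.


r = sqrt(31.36+146.41) = sqrt(177.77) = 13.3330
theta = atan2(-12.1, -5.6) = -114.8352 degrees

r = 13.3330, theta = -114.8352 degrees


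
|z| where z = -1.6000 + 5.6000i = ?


|z| = sqrt((-1.6)^2 + 5.6^2) = sqrt(2.56 + 31.36) = sqrt(33.92) = 5.8241

|z| = 5.8241


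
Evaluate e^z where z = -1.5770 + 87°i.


e^-1.5770 = 0.2066
cos(87°) = 0.0523
sin(87°) = 0.9986
Real = 0.2066*0.0523 = 0.0108
Imag = 0.2066*0.9986 = 0.2063

0.0108 + 0.2063i


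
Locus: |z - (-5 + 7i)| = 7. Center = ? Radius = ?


|z - z0| = r is a circle with center z0 and radius r.
Center = (-5, 7), radius = 7

Circle with center (-5, 7) and radius 7


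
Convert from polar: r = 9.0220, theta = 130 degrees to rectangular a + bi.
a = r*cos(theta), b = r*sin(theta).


a = 9.0220*cos(130°) = 9.0220*(-0.642788) = -5.7992
b = 9.0220*sin(130°) = 9.0220*0.7660444 = 6.9113

-5.7992 + 6.9113i


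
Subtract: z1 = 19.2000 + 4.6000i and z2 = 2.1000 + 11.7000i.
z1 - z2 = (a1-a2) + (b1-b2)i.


Real: 19.2 - 2.1 = 17.1
Imag: 4.6 - 11.7 = -7.1

17.1000 - 7.1000i


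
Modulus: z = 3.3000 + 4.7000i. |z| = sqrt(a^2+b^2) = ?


|z| = sqrt(3.3^2 + 4.7^2) = sqrt(10.89 + 22.09) = sqrt(32.98) = 5.7428

|z| = 5.7428


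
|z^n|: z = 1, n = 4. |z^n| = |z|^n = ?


|z| = sqrt(1+0) = sqrt(1) = 1
|z^4| = |z|^4 = 1^4 = 1

|z^4| = 1


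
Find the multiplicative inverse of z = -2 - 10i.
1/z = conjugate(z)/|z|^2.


|z|^2 = 4+100 = 104
1/z = (-2 + 10i)/104

1/z = -0.0192 + 0.0962i


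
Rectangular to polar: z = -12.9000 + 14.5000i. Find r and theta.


r = sqrt(166.41+210.25) = sqrt(376.66) = 19.4077
theta = atan2(14.5, -12.9) = 131.6581 degrees

r = 19.4077, theta = 131.6581 degrees


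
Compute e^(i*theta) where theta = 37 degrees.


cos(37°) = 0.7986
sin(37°) = 0.6018

e^(i*37°) = 0.7986 + 0.6018i


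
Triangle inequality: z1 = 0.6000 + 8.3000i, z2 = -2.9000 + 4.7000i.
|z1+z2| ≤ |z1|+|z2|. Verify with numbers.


|z1| = sqrt(0.6^2 + 8.3^2) = sqrt(69.25) = 8.3217
|z2| = sqrt((-2.9)^2 + 4.7^2) = sqrt(30.5) = 5.5227
z1+z2 = -2.3000 + 13.0000i
|z1+z2| = sqrt(174.29) = 13.2019
|z1|+|z2| = 8.3217 + 5.5227 = 13.8444

|z1+z2| = 13.2019 ≤ |z1|+|z2| = 13.8444 (verified)


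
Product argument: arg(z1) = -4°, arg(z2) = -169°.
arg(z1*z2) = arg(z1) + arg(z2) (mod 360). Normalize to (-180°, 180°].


arg(z1*z2) = -4° - 169° = -173°
Normalized to (-180°, 180°]: -173°

-173°


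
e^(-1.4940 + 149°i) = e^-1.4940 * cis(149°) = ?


e^-1.4940 = 0.2245
cos(149°) = -0.8572
sin(149°) = 0.515
Real = 0.2245*(-0.8572) = -0.1924
Imag = 0.2245*0.515 = 0.1156

-0.1924 + 0.1156i


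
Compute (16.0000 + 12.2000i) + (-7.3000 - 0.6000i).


Real: 16 - 7.3 = 8.7
Imag: 12.2 - 0.6 = 11.6

8.7000 + 11.6000i


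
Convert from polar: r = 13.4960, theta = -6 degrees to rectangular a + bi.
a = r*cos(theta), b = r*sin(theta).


a = 13.4960*cos(-6°) = 13.4960*0.994522 = 13.4221
b = 13.4960*sin(-6°) = 13.4960*(-0.10453) = -1.4107

13.4221 - 1.4107i


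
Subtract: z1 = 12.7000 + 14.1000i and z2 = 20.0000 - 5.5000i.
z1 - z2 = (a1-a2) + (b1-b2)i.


Real: 12.7 - 20 = -7.3
Imag: 14.1 + 5.5 = 19.6

-7.3000 + 19.6000i


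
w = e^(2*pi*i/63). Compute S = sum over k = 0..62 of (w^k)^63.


The roots are w_k = w^k with w = e^(2*pi*i/63), and (w^k)^63 = (w^63)^k.
So S = 1 + u + u^2 + ... + u^(62) with u = w^63.
63 = 1*63 + 0, so 63 is a multiple of 63 and u = (w^63)^1 = 1.
Every one of the 63 terms equals 1: S = 63

S = 63


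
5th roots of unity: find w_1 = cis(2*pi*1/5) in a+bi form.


Angle = 360*1/5 = 72°
a = cos(72°) = 0.3090
b = sin(72°) = 0.9511

0.3090 + 0.9511i


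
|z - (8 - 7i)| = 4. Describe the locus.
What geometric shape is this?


|z - z0| = r is a circle with center z0 and radius r.
Center = (8, -7), radius = 4

Circle with center (8, -7) and radius 4


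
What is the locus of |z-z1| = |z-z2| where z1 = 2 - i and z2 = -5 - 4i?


Equal distances means the locus is the perpendicular bisector of z1 and z2.
Midpoint = ((2+(-5))/2, (-1+(-4))/2) = (-1.5000, -2.5000)

Perpendicular bisector through (-1.5000, -2.5000)


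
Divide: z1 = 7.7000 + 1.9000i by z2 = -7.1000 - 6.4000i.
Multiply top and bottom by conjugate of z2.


Conjugate of z2 = -7.1000 + 6.4000i
Numerator: (7.7000 + 1.9000i)(-7.1000 + 6.4000i) = -66.8300 + 35.7900i
Denominator: (-7.1)^2 + (-6.4)^2 = 91.37
Result = (-66.8300 + 35.7900i)/91.37

-0.7314 + 0.3917i


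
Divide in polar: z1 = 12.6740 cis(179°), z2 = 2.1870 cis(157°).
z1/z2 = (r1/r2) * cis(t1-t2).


r = 12.6740 / 2.1870 = 5.7952
theta = 179° - 157° = 22° = 22° (mod 360)

5.7952 cis(22°)


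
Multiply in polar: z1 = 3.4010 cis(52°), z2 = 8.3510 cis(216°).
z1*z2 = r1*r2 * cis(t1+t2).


r = 3.4010 * 8.3510 = 28.4018
theta = 52° + 216° = 268° = 268° (mod 360)

28.4018 cis(268°)


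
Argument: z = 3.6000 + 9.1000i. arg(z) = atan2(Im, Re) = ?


Re = 3.6, Im = 9.1
arg = atan2(9.1, 3.6) = 68.4160 degrees

arg(z) = 68.4160 degrees


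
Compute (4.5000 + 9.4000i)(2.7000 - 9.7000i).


Real = 4.5*2.7 - 9.4*(-9.7) = 12.15 - (-91.18) = 103.33
Imag = 4.5*(-9.7) + 2.7*9.4 = -43.65 + 25.38 = -18.27

103.3300 - 18.2700i


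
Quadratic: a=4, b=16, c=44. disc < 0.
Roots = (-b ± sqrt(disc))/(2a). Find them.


disc = 16^2 - 4*4*44 = 256 - 704 = -448
sqrt(|disc|) = sqrt(448) = 21.1660
Real part = -16/(2*4) = -2.0000
Imag part = 21.1660/(2*4) = 2.6458

-2.0000 ± 2.6458i


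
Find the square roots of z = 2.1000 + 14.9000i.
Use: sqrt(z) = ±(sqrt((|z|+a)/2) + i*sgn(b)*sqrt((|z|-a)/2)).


|z| = sqrt(4.41+222.01) = 15.0473
sqrt((|z|+a)/2) = sqrt((15.0473+2.1)/2) = sqrt(8.5736) = 2.9281
sqrt((|z|-a)/2) = sqrt((15.0473-2.1)/2) = sqrt(6.4736) = 2.5443

±(2.9281 + 2.5443i) i.e. 2.9281 + 2.5443i and -2.9281 - 2.5443i


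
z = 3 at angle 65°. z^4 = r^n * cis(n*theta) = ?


r^4 = 3^4 = 81
n*theta = 4*65° = 260° = 260° (mod 360)
a = 81*cos(260°) = -14.0655
b = 81*sin(260°) = -79.7694

81 cis(260°) = -14.0655 - 79.7694i


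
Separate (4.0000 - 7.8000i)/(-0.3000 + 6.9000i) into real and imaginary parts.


Multiply by conjugate: (4.0000 - 7.8000i)(-0.3000 - 6.9000i) / ((-0.3)^2 + 6.9^2)
Numerator real = 4*(-0.3) - (7.8)*6.9 = -55.02
Numerator imag = -7.8*(-0.3) - 4*6.9 = -25.26
Denominator = 47.7
Re(z) = -55.02/47.7 = -1.1535
Im(z) = -25.26/47.7 = -0.5296

Re(z) = -1.1535, Im(z) = -0.5296


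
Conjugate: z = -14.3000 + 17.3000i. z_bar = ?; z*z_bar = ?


z_bar = -14.3000 - 17.3000i
z*z_bar = (-14.3)^2 + 17.3^2 = 204.49 + 299.29 = 503.78

z_bar = -14.3000 - 17.3000i, z*z_bar = 503.78


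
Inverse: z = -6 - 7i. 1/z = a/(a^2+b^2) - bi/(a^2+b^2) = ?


|z|^2 = 36+49 = 85
1/z = (-6 + 7i)/85

1/z = -0.0706 + 0.0824i


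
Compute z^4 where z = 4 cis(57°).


r^4 = 4^4 = 256
n*theta = 4*57° = 228° = 228° (mod 360)
a = 256*cos(228°) = -171.2974
b = 256*sin(228°) = -190.2451

256 cis(228°) = -171.2974 - 190.2451i


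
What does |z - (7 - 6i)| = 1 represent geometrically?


|z - z0| = r is a circle with center z0 and radius r.
Center = (7, -6), radius = 1

Circle with center (7, -6) and radius 1


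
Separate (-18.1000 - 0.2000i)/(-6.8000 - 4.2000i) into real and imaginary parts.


Multiply by conjugate: (-18.1000 - 0.2000i)(-6.8000 + 4.2000i) / ((-6.8)^2 + (-4.2)^2)
Numerator real = -18.1*(-6.8) - (0.2)*(-4.2) = 123.92
Numerator imag = -0.2*(-6.8) - (-18.1)*(-4.2) = -74.66
Denominator = 63.88
Re(z) = 123.92/63.88 = 1.9399
Im(z) = -74.66/63.88 = -1.1688

Re(z) = 1.9399, Im(z) = -1.1688


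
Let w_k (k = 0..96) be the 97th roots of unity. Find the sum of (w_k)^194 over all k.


The roots are w_k = w^k with w = e^(2*pi*i/97), and (w^k)^194 = (w^194)^k.
So S = 1 + u + u^2 + ... + u^(96) with u = w^194.
194 = 2*97 + 0, so 194 is a multiple of 97 and u = (w^97)^2 = 1.
Every one of the 97 terms equals 1: S = 97

S = 97


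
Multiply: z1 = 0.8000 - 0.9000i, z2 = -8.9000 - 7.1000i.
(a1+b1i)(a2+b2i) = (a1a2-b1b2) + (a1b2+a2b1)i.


Real = 0.8*(-8.9) - (-0.9)*(-7.1) = -7.12 - 6.39 = -13.51
Imag = 0.8*(-7.1) - (8.9)*(-0.9) = -5.68 + 8.01 = 2.33

-13.5100 + 2.3300i


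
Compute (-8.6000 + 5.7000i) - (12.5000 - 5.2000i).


Real: -8.6 - 12.5 = -21.1
Imag: 5.7 + 5.2 = 10.9

-21.1000 + 10.9000i


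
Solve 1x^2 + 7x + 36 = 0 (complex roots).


disc = 7^2 - 4*1*36 = 49 - 144 = -95
sqrt(|disc|) = sqrt(95) = 9.7468
Real part = -7/(2*1) = -3.5000
Imag part = 9.7468/(2*1) = 4.8734

-3.5000 ± 4.8734i


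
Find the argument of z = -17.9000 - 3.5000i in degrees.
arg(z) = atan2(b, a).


Re = -17.9, Im = -3.5
arg = atan2(-3.5, -17.9) = -168.9365 degrees

arg(z) = -168.9365 degrees


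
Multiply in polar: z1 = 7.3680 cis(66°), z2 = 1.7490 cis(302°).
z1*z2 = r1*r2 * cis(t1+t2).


r = 7.3680 * 1.7490 = 12.8866
theta = 66° + 302° = 368° = 8° (mod 360)

12.8866 cis(8°)


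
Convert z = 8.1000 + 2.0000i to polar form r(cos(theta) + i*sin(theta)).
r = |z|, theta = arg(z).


r = sqrt(65.61+4) = sqrt(69.61) = 8.3433
theta = atan2(2, 8.1) = 13.8697 degrees

r = 8.3433, theta = 13.8697 degrees


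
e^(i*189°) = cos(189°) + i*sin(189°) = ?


cos(189°) = -0.9877
sin(189°) = -0.1564

e^(i*189°) = -0.9877 - 0.1564i


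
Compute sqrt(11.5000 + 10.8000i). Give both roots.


|z| = sqrt(132.25+116.64) = 15.7762
sqrt((|z|+a)/2) = sqrt((15.7762+11.5)/2) = sqrt(13.6381) = 3.6930
sqrt((|z|-a)/2) = sqrt((15.7762-11.5)/2) = sqrt(2.1381) = 1.4622

±(3.6930 + 1.4622i) i.e. 3.6930 + 1.4622i and -3.6930 - 1.4622i


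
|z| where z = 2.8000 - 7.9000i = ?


|z| = sqrt(2.8^2 + (-7.9)^2) = sqrt(7.84 + 62.41) = sqrt(70.25) = 8.3815

|z| = 8.3815


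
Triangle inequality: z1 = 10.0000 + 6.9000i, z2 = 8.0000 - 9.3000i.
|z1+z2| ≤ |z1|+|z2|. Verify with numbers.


|z1| = sqrt(10^2 + 6.9^2) = sqrt(147.61) = 12.1495
|z2| = sqrt(8^2 + (-9.3)^2) = sqrt(150.49) = 12.2674
z1+z2 = 18.0000 - 2.4000i
|z1+z2| = sqrt(329.76) = 18.1593
|z1|+|z2| = 12.1495 + 12.2674 = 24.4169

|z1+z2| = 18.1593 ≤ |z1|+|z2| = 24.4169 (verified)


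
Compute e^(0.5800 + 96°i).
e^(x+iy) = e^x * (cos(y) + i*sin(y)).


e^0.5800 = 1.78604
cos(96°) = -0.10453
sin(96°) = 0.99452
Real = 1.78604*(-0.10453) = -0.1867
Imag = 1.78604*0.99452 = 1.7763

-0.1867 + 1.7763i


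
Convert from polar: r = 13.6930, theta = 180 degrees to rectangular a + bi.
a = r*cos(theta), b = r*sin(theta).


a = 13.6930*cos(180°) = 13.6930*(-1) = -13.6930
b = 13.6930*sin(180°) = 13.6930*0 = 0

-13.6930 + 0i


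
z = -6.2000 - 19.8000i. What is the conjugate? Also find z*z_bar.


z_bar = -6.2000 + 19.8000i
z*z_bar = (-6.2)^2 + (-19.8)^2 = 38.44 + 392.04 = 430.48

z_bar = -6.2000 + 19.8000i, z*z_bar = 430.48


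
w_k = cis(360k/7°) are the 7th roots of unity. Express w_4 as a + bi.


Angle = 360*4/7 = 205.7143°
a = cos(205.7143°) = -0.9010
b = sin(205.7143°) = -0.4339

-0.9010 - 0.4339i


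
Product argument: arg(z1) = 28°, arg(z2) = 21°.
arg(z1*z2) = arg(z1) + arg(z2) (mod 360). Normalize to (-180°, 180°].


arg(z1*z2) = 28° + 21° = 49°
Normalized to (-180°, 180°]: 49°

49°


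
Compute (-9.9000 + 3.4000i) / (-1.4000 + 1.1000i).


Conjugate of z2 = -1.4000 - 1.1000i
Numerator: (-9.9000 + 3.4000i)(-1.4000 - 1.1000i) = 17.6000 + 6.1300i
Denominator: (-1.4)^2 + 1.1^2 = 3.17
Result = (17.6000 + 6.1300i)/3.17

5.5521 + 1.9338i


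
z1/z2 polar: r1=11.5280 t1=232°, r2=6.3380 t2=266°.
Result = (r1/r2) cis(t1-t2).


r = 11.5280 / 6.3380 = 1.8189
theta = 232° - 266° = -34° = 326° (mod 360)

1.8189 cis(326°)


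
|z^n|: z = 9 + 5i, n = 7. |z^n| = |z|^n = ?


|z| = sqrt(81+25) = sqrt(106) = 10.2956
|z^7| = |z|^7 = (sqrt(106))^7 = 106^3 * sqrt(106) = 1191016*sqrt(106)

|z^7| = 1191016*sqrt(106) ≈ 12262260.2280


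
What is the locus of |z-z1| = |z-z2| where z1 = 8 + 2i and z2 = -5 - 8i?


Equal distances means the locus is the perpendicular bisector of z1 and z2.
Midpoint = ((8+(-5))/2, (2+(-8))/2) = (1.5000, -3.0000)

Perpendicular bisector through (1.5000, -3.0000)


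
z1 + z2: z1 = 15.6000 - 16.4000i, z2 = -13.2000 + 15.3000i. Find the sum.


Real: 15.6 - 13.2 = 2.4
Imag: -16.4 + 15.3 = -1.1

2.4000 - 1.1000i


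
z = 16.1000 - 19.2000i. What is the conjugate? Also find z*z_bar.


z_bar = 16.1000 + 19.2000i
z*z_bar = 16.1^2 + (-19.2)^2 = 259.21 + 368.64 = 627.85

z_bar = 16.1000 + 19.2000i, z*z_bar = 627.85


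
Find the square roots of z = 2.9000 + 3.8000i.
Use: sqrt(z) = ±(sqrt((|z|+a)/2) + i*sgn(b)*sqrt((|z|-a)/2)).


|z| = sqrt(8.41+14.44) = 4.7802
sqrt((|z|+a)/2) = sqrt((4.7802+2.9)/2) = sqrt(3.8401) = 1.9596
sqrt((|z|-a)/2) = sqrt((4.7802-2.9)/2) = sqrt(0.9401) = 0.9696

±(1.9596 + 0.9696i) i.e. 1.9596 + 0.9696i and -1.9596 - 0.9696i


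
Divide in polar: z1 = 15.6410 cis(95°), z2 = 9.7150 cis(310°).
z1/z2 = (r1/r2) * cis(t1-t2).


r = 15.6410 / 9.7150 = 1.6100
theta = 95° - 310° = -215° = 145° (mod 360)

1.6100 cis(145°)


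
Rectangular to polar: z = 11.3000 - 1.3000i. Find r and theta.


r = sqrt(127.69+1.69) = sqrt(129.38) = 11.3745
theta = atan2(-1.3, 11.3) = -6.5627 degrees

r = 11.3745, theta = -6.5627 degrees


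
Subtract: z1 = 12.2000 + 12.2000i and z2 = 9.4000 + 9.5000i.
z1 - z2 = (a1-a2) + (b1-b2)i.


Real: 12.2 - 9.4 = 2.8
Imag: 12.2 - 9.5 = 2.7

2.8000 + 2.7000i


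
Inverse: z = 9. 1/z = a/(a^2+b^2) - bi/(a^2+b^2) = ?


|z|^2 = 81+0 = 81
1/z = (9 - 0i)/81

1/z = 0.1111 + 0i


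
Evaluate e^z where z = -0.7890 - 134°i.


e^-0.7890 = 0.4543
cos(-134°) = -0.6947
sin(-134°) = -0.7193
Real = 0.4543*(-0.6947) = -0.3156
Imag = 0.4543*(-0.7193) = -0.3268

-0.3156 - 0.3268i


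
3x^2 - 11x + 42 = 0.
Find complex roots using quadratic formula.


disc = (-11)^2 - 4*3*42 = 121 - 504 = -383
sqrt(|disc|) = sqrt(383) = 19.5704
Real part = 11/(2*3) = 1.8333
Imag part = 19.5704/(2*3) = 3.2617

1.8333 ± 3.2617i


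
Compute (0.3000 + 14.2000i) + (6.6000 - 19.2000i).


Real: 0.3 + 6.6 = 6.9
Imag: 14.2 - 19.2 = -5

6.9000 - 5.0000i


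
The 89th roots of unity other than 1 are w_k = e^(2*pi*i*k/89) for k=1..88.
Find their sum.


With w = e^(2*pi*i/89), all 89 of the 89th roots of unity w^0 = 1, w, ..., w^(88) sum to 0: 1 + w + ... + w^(88) = (1 - w^89)/(1 - w) = 0 since w^89 = 1, w ≠ 1.
Removing the root 1: w + w^2 + ... + w^(88) = 0 - 1 = -1

Sum = -1


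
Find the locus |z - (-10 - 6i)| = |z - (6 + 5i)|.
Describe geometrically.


Equal distances means the locus is the perpendicular bisector of z1 and z2.
Midpoint = ((-10+6)/2, (-6+5)/2) = (-2.0000, -0.5000)

Perpendicular bisector through (-2.0000, -0.5000)


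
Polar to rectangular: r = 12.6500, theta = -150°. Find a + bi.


a = 12.6500*cos(-150°) = 12.6500*(-0.866025) = -10.9552
b = 12.6500*sin(-150°) = 12.6500*(-0.5) = -6.3250

-10.9552 - 6.3250i


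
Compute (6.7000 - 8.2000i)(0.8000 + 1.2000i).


Real = 6.7*0.8 - (-8.2)*1.2 = 5.36 - (-9.84) = 15.2
Imag = 6.7*1.2 + 0.8*(-8.2) = 8.04 - (6.56) = 1.48

15.2000 + 1.4800i


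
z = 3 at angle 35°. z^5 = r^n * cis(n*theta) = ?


r^5 = 3^5 = 243
n*theta = 5*35° = 175° = 175° (mod 360)
a = 243*cos(175°) = -242.0753
b = 243*sin(175°) = 21.1788

243 cis(175°) = -242.0753 + 21.1788i
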